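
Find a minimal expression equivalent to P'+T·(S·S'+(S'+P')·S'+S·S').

P'+T·S'

P'+T·(S·S'+(S'+P')·S'+S·S')
= P'+T·((S'+P')·S'+S·S')
= P'+T·(S'+S·S')
= P'+T·S'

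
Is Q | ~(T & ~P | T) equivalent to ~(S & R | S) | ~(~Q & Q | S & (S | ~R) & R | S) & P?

E1: Q | ~(T & ~P | T)
    = Q | ~T   (absorption)
E2: ~(S & R | S) | ~(~Q & Q | S & (S | ~R) & R | S) & P
    = ~(S & R | S) | ~(~Q & Q | S & R | S) & P   (absorption)
    = ~(S & R | S) | ~(S & R | S) & P   (complement / identity)
    = ~(S & R | S)   (absorption)
    = ~S   (absorption)
These differ: at P=0, Q=1, R=0, S=1, T=0, E1 = 1 but E2 = 0.

No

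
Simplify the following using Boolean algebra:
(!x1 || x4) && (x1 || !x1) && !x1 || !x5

!x1 || !x5

(!x1 || x4) && (x1 || !x1) && !x1 || !x5
= (!x1 || x4) && !x1 || !x5
= !x1 || !x5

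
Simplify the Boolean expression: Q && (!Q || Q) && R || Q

Q && (!Q || Q) && R || Q
= Q && R || Q   (complement / identity)
= Q   (absorption)

Q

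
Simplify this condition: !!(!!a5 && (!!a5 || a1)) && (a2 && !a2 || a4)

a5 && a4

!!(!!a5 && (!!a5 || a1)) && (a2 && !a2 || a4)
= !!(!!a5 && (!!a5 || a1)) && a4   (complement / identity)
= !!!!a5 && a4   (absorption)
= !!a5 && a4   (double negation)
= a5 && a4   (double negation)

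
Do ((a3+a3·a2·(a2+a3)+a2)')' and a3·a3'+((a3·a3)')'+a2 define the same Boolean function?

E1: ((a3+a3·a2·(a2+a3)+a2)')'
    = ((a3+a3·a2+a2)')'
    = ((a3+a2)')'
    = a3+a2
E2: a3·a3'+((a3·a3)')'+a2
    = a3·a3'+a3·a3+a2
    = a3+a2
Both reduce to a3+a2, so they are equivalent.

Yes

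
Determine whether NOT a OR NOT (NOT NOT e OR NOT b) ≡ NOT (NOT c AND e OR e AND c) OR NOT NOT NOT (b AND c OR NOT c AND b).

E1: NOT a OR NOT (NOT NOT e OR NOT b)
    = NOT a OR NOT e AND b   (De Morgan)
E2: NOT (NOT c AND e OR e AND c) OR NOT NOT NOT (b AND c OR NOT c AND b)
    = NOT (NOT c AND e OR e AND c) OR NOT (b AND c OR NOT c AND b)   (double negation)
    = NOT e OR NOT (b AND c OR NOT c AND b)   (distribution)
    = NOT e OR NOT b   (distribution)
These differ: at a=1, b=0, c=0, e=1, E1 = 0 but E2 = 1.

No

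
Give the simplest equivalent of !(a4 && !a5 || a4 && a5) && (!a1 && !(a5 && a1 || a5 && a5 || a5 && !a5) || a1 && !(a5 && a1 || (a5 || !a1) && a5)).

!(a4 && !a5 || a4 && a5) && (!a1 && !(a5 && a1 || a5 && a5 || a5 && !a5) || a1 && !(a5 && a1 || (a5 || !a1) && a5))
= !(a4 && !a5 || a4 && a5) && (!a1 && !(a5 && a1 || a5) || a1 && !(a5 && a1 || (a5 || !a1) && a5))
= !a4 && (!a1 && !(a5 && a1 || a5) || a1 && !(a5 && a1 || (a5 || !a1) && a5))
= !a4 && (!a1 && !(a5 && a1 || a5) || a1 && !(a5 && a1 || a5))
= !a4 && !(a5 && a1 || a5)
= !a4 && !a5

!a4 && !a5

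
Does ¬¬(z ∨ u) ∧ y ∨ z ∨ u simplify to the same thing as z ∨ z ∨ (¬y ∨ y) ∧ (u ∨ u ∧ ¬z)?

E1: ¬¬(z ∨ u) ∧ y ∨ z ∨ u
    = (z ∨ u) ∧ y ∨ z ∨ u
    = z ∨ u
E2: z ∨ z ∨ (¬y ∨ y) ∧ (u ∨ u ∧ ¬z)
    = z ∨ z ∨ u ∨ u ∧ ¬z
    = z ∨ z ∨ u
    = z ∨ u
Both reduce to z ∨ u, so they are equivalent.

Yes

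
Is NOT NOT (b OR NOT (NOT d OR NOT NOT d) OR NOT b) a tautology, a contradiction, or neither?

tautology

NOT NOT (b OR NOT (NOT d OR NOT NOT d) OR NOT b)
= NOT NOT (b OR d AND NOT d OR NOT b)   — De Morgan
= NOT NOT (b OR NOT b)   — complement / identity
= b OR NOT b   — double negation
= TRUE   — complement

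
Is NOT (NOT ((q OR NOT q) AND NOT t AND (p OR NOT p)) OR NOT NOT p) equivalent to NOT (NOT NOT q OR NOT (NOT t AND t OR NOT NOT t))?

E1: NOT (NOT ((q OR NOT q) AND NOT t AND (p OR NOT p)) OR NOT NOT p)
    = NOT (NOT ((q OR NOT q) AND NOT t) OR NOT NOT p)   [complement / identity]
    = NOT (NOT NOT t OR NOT NOT p)   [complement / identity]
    = NOT t AND NOT p   [De Morgan]
E2: NOT (NOT NOT q OR NOT (NOT t AND t OR NOT NOT t))
    = NOT (NOT NOT q OR NOT NOT NOT t)   [complement / identity]
    = NOT (NOT NOT q OR NOT t)   [double negation]
    = NOT q AND t   [De Morgan]
These differ: at p=0, q=0, t=1, E1 = 0 but E2 = 1.

No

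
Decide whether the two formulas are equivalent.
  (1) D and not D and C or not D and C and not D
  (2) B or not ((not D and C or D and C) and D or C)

No

E1: D and not D and C or not D and C and not D
    = not D and C
E2: B or not ((not D and C or D and C) and D or C)
    = B or not (C and D or C)
    = B or not C
These differ: at B=1, C=0, D=1, E1 = 0 but E2 = 1.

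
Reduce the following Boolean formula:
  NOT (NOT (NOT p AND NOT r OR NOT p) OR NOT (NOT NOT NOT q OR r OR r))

NOT p AND (NOT q OR r)

NOT (NOT (NOT p AND NOT r OR NOT p) OR NOT (NOT NOT NOT q OR r OR r))
= NOT (NOT (NOT p AND NOT r OR NOT p) OR NOT (NOT NOT NOT q OR r))
= (NOT p AND NOT r OR NOT p) AND (NOT NOT NOT q OR r)
= NOT p AND (NOT NOT NOT q OR r)
= NOT p AND (NOT q OR r)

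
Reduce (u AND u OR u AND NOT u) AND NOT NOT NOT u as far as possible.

(u AND u OR u AND NOT u) AND NOT NOT NOT u
= (u AND u OR u AND NOT u) AND NOT u
= u AND NOT u
= FALSE

FALSE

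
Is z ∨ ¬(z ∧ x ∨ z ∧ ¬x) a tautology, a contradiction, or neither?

z ∨ ¬(z ∧ x ∨ z ∧ ¬x)
= z ∨ ¬z   [distribution]
= True   [complement]

tautology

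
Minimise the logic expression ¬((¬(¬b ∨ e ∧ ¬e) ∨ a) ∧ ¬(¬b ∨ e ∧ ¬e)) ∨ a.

¬((¬(¬b ∨ e ∧ ¬e) ∨ a) ∧ ¬(¬b ∨ e ∧ ¬e)) ∨ a
= ¬¬(¬b ∨ e ∧ ¬e) ∨ a   (absorption)
= ¬¬¬b ∨ a   (complement / identity)
= ¬b ∨ a   (double negation)

¬b ∨ a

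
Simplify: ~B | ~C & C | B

1

~B | ~C & C | B
= ~B | B   [complement / identity]
= 1   [complement]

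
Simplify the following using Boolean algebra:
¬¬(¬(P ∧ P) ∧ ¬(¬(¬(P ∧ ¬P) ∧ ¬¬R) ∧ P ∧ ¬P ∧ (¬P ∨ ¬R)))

¬P

¬¬(¬(P ∧ P) ∧ ¬(¬(¬(P ∧ ¬P) ∧ ¬¬R) ∧ P ∧ ¬P ∧ (¬P ∨ ¬R)))
= ¬¬(¬(P ∧ P) ∧ ¬((P ∧ ¬P ∨ ¬R) ∧ P ∧ ¬P ∧ (¬P ∨ ¬R)))
= ¬(P ∧ P ∨ (P ∧ ¬P ∨ ¬R) ∧ P ∧ ¬P ∧ (¬P ∨ ¬R))
= ¬(P ∧ P ∨ (P ∧ ¬P ∨ ¬R) ∧ P ∧ ¬P)
= ¬(P ∧ P ∨ P ∧ ¬P)
= ¬P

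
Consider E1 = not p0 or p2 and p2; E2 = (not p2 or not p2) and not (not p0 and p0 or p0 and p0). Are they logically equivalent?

No

E1: not p0 or p2 and p2
    = not p0 or p2   [idempotence]
E2: (not p2 or not p2) and not (not p0 and p0 or p0 and p0)
    = (not p2 or not p2) and not p0   [distribution]
    = not p2 and not p0   [idempotence]
These differ: at p0=0, p2=1, E1 = 1 but E2 = 0.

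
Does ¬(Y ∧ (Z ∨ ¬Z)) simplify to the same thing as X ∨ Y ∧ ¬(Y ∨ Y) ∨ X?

No

E1: ¬(Y ∧ (Z ∨ ¬Z))
    = ¬Y   — complement / identity
E2: X ∨ Y ∧ ¬(Y ∨ Y) ∨ X
    = X ∨ Y ∧ ¬Y ∨ X   — idempotence
    = X ∨ X   — complement / identity
    = X   — idempotence
These differ: at X=0, Y=0, Z=0, E1 = 1 but E2 = 0.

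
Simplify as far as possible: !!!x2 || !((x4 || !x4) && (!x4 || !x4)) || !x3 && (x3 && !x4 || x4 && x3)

!x2 || x4

!!!x2 || !((x4 || !x4) && (!x4 || !x4)) || !x3 && (x3 && !x4 || x4 && x3)
= !x2 || !((x4 || !x4) && (!x4 || !x4)) || !x3 && (x3 && !x4 || x4 && x3)   — double negation
= !x2 || !((x4 || !x4) && (!x4 || !x4)) || !x3 && x3   — distribution
= !x2 || !((x4 || !x4) && (!x4 || !x4))   — complement / identity
= !x2 || !(!x4 || x4 && !x4)   — distribution
= !x2 || !!x4   — complement / identity
= !x2 || x4   — double negation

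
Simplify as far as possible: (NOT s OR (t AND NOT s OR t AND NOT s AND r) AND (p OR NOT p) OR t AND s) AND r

(NOT s OR (t AND NOT s OR t AND NOT s AND r) AND (p OR NOT p) OR t AND s) AND r
= (NOT s OR t AND NOT s AND (p OR NOT p) OR t AND s) AND r   (absorption)
= (NOT s OR t AND NOT s OR t AND s) AND r   (complement / identity)
= (NOT s OR t) AND r   (distribution)

(NOT s OR t) AND r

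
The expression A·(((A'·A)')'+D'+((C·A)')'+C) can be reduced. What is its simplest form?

A·(((A'·A)')'+D'+((C·A)')'+C)
= A·(A'·A+D'+((C·A)')'+C)   [double negation]
= A·(D'+((C·A)')'+C)   [complement / identity]
= A·(D'+C·A+C)   [double negation]
= A·(D'+C)   [absorption]

A·(D'+C)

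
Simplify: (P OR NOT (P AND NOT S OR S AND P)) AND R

R

(P OR NOT (P AND NOT S OR S AND P)) AND R
= (P OR NOT P) AND R   (distribution)
= R   (complement / identity)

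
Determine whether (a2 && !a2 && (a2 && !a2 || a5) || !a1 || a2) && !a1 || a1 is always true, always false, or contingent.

(a2 && !a2 && (a2 && !a2 || a5) || !a1 || a2) && !a1 || a1
= (a2 && !a2 || !a1 || a2) && !a1 || a1   (absorption)
= (!a1 || a2) && !a1 || a1   (complement / identity)
= !a1 || a1   (absorption)
= true   (complement)

always true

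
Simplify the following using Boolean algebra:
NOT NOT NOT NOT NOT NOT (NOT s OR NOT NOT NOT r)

NOT s OR NOT r

NOT NOT NOT NOT NOT NOT (NOT s OR NOT NOT NOT r)
= NOT NOT NOT NOT NOT NOT (NOT s OR NOT r)
= NOT NOT NOT NOT (NOT s OR NOT r)
= NOT NOT (NOT s OR NOT r)
= NOT s OR NOT r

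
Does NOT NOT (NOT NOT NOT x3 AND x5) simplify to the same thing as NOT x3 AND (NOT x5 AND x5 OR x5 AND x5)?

E1: NOT NOT (NOT NOT NOT x3 AND x5)
    = NOT NOT NOT x3 AND x5   — double negation
    = NOT x3 AND x5   — double negation
E2: NOT x3 AND (NOT x5 AND x5 OR x5 AND x5)
    = NOT x3 AND x5   — distribution
Both reduce to NOT x3 AND x5, so they are equivalent.

Yes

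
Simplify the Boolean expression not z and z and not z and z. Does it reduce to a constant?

not z and z and not z and z
= not z and z   [idempotence]
= False   [complement]

False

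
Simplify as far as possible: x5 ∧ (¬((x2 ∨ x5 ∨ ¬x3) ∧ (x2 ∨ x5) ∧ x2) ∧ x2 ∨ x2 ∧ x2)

x5 ∧ x2

x5 ∧ (¬((x2 ∨ x5 ∨ ¬x3) ∧ (x2 ∨ x5) ∧ x2) ∧ x2 ∨ x2 ∧ x2)
= x5 ∧ (¬((x2 ∨ x5) ∧ x2) ∧ x2 ∨ x2 ∧ x2)
= x5 ∧ (¬x2 ∧ x2 ∨ x2 ∧ x2)
= x5 ∧ x2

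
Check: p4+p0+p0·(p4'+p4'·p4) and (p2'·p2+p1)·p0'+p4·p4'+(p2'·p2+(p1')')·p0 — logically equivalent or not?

E1: p4+p0+p0·(p4'+p4'·p4)
    = p4+p0+p0·p4'   (complement / identity)
    = p4+p0   (absorption)
E2: (p2'·p2+p1)·p0'+p4·p4'+(p2'·p2+(p1')')·p0
    = (p2'·p2+p1)·p0'+p4·p4'+(p2'·p2+p1)·p0   (double negation)
    = (p2'·p2+p1)·p0'+(p2'·p2+p1)·p0   (complement / identity)
    = p2'·p2+p1   (distribution)
    = p1   (complement / identity)
These differ: at p0=0, p1=0, p2=0, p4=1, E1 = 1 but E2 = 0.

No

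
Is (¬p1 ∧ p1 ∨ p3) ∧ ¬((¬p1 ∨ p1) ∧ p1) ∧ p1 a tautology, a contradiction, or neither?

contradiction

(¬p1 ∧ p1 ∨ p3) ∧ ¬((¬p1 ∨ p1) ∧ p1) ∧ p1
= (¬p1 ∧ p1 ∨ p3) ∧ ¬p1 ∧ p1   (complement / identity)
= ¬p1 ∧ p1   (absorption)
= False   (complement)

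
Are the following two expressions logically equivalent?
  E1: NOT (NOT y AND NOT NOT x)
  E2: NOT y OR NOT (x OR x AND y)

E1: NOT (NOT y AND NOT NOT x)
    = y OR NOT x
E2: NOT y OR NOT (x OR x AND y)
    = NOT y OR NOT x
These differ: at x=1, y=0, E1 = 0 but E2 = 1.

No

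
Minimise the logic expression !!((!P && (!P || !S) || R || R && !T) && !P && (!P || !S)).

!!((!P && (!P || !S) || R || R && !T) && !P && (!P || !S))
= (!P && (!P || !S) || R || R && !T) && !P && (!P || !S)
= (!P && (!P || !S) || R || R && !T) && !P
= (!P || R || R && !T) && !P
= (!P || R) && !P
= !P

!P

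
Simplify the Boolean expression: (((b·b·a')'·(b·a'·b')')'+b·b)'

(((b·b·a')'·(b·a'·b')')'+b·b)'
= (b·b·a'+b·a'·b'+b·b)'
= (b·a'+b·b)'
= (b·a'+b)'
= b'

b'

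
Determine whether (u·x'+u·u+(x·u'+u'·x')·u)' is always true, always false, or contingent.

contingent

(u·x'+u·u+(x·u'+u'·x')·u)'
= (u·x'+u·u+u'·u)'   (distribution)
= (u·x'+u)'   (distribution)
= u'   (absorption)
This depends on u, so it is not a constant.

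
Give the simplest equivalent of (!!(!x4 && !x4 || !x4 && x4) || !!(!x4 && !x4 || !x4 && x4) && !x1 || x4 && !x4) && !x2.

(!!(!x4 && !x4 || !x4 && x4) || !!(!x4 && !x4 || !x4 && x4) && !x1 || x4 && !x4) && !x2
= (!!(!x4 && !x4 || !x4 && x4) || x4 && !x4) && !x2
= (!x4 && !x4 || !x4 && x4 || x4 && !x4) && !x2
= (!x4 && !x4 || x4 && !x4) && !x2
= !x4 && !x2

!x4 && !x2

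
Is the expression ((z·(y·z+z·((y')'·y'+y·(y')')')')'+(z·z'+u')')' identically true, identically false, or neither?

identically false

((z·(y·z+z·((y')'·y'+y·(y')')')')'+(z·z'+u')')'
= z·(y·z+z·((y')'·y'+y·(y')')')'·(z·z'+u')   — De Morgan
= z·(y·z+z·((y')')')'·(z·z'+u')   — distribution
= z·(y·z+z·y')'·(z·z'+u')   — double negation
= z·z'·(z·z'+u')   — distribution
= z·z'   — absorption
= 0   — complement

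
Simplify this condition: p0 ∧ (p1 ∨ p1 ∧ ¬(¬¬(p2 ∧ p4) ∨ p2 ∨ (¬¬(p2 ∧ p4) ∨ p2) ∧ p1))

p0 ∧ p1

p0 ∧ (p1 ∨ p1 ∧ ¬(¬¬(p2 ∧ p4) ∨ p2 ∨ (¬¬(p2 ∧ p4) ∨ p2) ∧ p1))
= p0 ∧ (p1 ∨ p1 ∧ ¬(¬¬(p2 ∧ p4) ∨ p2))
= p0 ∧ (p1 ∨ p1 ∧ ¬(p2 ∧ p4 ∨ p2))
= p0 ∧ (p1 ∨ p1 ∧ ¬p2)
= p0 ∧ p1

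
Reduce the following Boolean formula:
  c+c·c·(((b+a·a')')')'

c+c·c·(((b+a·a')')')'
= c+c·(((b+a·a')')')'   (idempotence)
= c+c·(b+a·a')'   (double negation)
= c+c·b'   (complement / identity)
= c   (absorption)

c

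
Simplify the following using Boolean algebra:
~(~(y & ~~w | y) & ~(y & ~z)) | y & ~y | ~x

~(~(y & ~~w | y) & ~(y & ~z)) | y & ~y | ~x
= ~(~(y & w | y) & ~(y & ~z)) | y & ~y | ~x   (double negation)
= ~(~y & ~(y & ~z)) | y & ~y | ~x   (absorption)
= ~(~y & ~(y & ~z)) | ~x   (complement / identity)
= y | y & ~z | ~x   (De Morgan)
= y | ~x   (absorption)

y | ~x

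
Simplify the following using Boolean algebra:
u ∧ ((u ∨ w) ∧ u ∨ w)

u

u ∧ ((u ∨ w) ∧ u ∨ w)
= u ∧ (u ∨ w)
= u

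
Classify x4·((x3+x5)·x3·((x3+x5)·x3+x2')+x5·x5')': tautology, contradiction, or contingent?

x4·((x3+x5)·x3·((x3+x5)·x3+x2')+x5·x5')'
= x4·((x3+x5)·x3+x5·x5')'   (absorption)
= x4·(x3+x5·x5')'   (absorption)
= x4·x3'   (complement / identity)
This depends on x3, x4, so it is not a constant.

contingent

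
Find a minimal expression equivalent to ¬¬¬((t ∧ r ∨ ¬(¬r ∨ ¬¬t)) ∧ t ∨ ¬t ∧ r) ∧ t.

¬¬¬((t ∧ r ∨ ¬(¬r ∨ ¬¬t)) ∧ t ∨ ¬t ∧ r) ∧ t
= ¬¬¬((t ∧ r ∨ r ∧ ¬t) ∧ t ∨ ¬t ∧ r) ∧ t
= ¬((t ∧ r ∨ r ∧ ¬t) ∧ t ∨ ¬t ∧ r) ∧ t
= ¬(r ∧ t ∨ ¬t ∧ r) ∧ t
= ¬r ∧ t

¬r ∧ t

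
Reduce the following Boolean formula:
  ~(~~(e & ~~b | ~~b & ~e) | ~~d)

~b & ~d

~(~~(e & ~~b | ~~b & ~e) | ~~d)
= ~(~~~~b | ~~d)
= ~~~b & ~d
= ~b & ~d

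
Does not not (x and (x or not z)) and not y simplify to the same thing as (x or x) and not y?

Yes

E1: not not (x and (x or not z)) and not y
    = not not x and not y   — absorption
    = x and not y   — double negation
E2: (x or x) and not y
    = x and not y   — idempotence
Both reduce to x and not y, so they are equivalent.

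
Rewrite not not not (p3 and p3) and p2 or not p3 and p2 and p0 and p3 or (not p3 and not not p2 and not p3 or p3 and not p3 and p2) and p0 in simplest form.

not p3 and p2

not not not (p3 and p3) and p2 or not p3 and p2 and p0 and p3 or (not p3 and not not p2 and not p3 or p3 and not p3 and p2) and p0
= not (p3 and p3) and p2 or not p3 and p2 and p0 and p3 or (not p3 and not not p2 and not p3 or p3 and not p3 and p2) and p0   (double negation)
= not (p3 and p3) and p2 or not p3 and p2 and p0 and p3 or (not p3 and p2 and not p3 or p3 and not p3 and p2) and p0   (double negation)
= not (p3 and p3) and p2 or not p3 and p2 and p0 and p3 or not p3 and p2 and p0   (distribution)
= not (p3 and p3) and p2 or not p3 and p2 and p0   (absorption)
= not p3 and p2 or not p3 and p2 and p0   (idempotence)
= not p3 and p2   (absorption)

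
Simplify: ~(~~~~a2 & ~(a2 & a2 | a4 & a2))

~(~~~~a2 & ~(a2 & a2 | a4 & a2))
= ~~~a2 | a2 & a2 | a4 & a2   [De Morgan]
= ~a2 | a2 & a2 | a4 & a2   [double negation]
= ~a2 | (a2 | a4) & a2   [distribution]
= ~a2 | a2   [absorption]
= 1   [complement]

1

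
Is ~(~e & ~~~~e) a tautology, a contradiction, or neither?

~(~e & ~~~~e)
= ~(~e & ~~e)   [double negation]
= e | ~e   [De Morgan]
= 1   [complement]

tautology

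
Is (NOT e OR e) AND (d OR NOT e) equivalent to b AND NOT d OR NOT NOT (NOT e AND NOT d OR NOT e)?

No

E1: (NOT e OR e) AND (d OR NOT e)
    = d OR NOT e
E2: b AND NOT d OR NOT NOT (NOT e AND NOT d OR NOT e)
    = b AND NOT d OR NOT NOT NOT e
    = b AND NOT d OR NOT e
These differ: at b=0, d=1, e=1, E1 = 1 but E2 = 0.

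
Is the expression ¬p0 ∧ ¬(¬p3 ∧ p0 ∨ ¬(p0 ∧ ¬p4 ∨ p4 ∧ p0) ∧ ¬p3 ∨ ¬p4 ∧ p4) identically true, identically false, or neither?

neither

¬p0 ∧ ¬(¬p3 ∧ p0 ∨ ¬(p0 ∧ ¬p4 ∨ p4 ∧ p0) ∧ ¬p3 ∨ ¬p4 ∧ p4)
= ¬p0 ∧ ¬(¬p3 ∧ p0 ∨ ¬(p0 ∧ ¬p4 ∨ p4 ∧ p0) ∧ ¬p3)   (complement / identity)
= ¬p0 ∧ ¬(¬p3 ∧ p0 ∨ ¬p0 ∧ ¬p3)   (distribution)
= ¬p0 ∧ ¬¬p3   (distribution)
= ¬p0 ∧ p3   (double negation)
This depends on p0, p3, so it is not a constant.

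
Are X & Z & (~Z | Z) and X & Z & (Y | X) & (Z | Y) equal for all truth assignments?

Yes

E1: X & Z & (~Z | Z)
    = X & Z
E2: X & Z & (Y | X) & (Z | Y)
    = X & Z & (X & Z | Y)
    = X & Z
Both reduce to X & Z, so they are equivalent.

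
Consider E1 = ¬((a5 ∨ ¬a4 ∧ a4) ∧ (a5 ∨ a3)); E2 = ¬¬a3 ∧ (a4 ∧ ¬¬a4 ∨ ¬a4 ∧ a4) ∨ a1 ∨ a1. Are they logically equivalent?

E1: ¬((a5 ∨ ¬a4 ∧ a4) ∧ (a5 ∨ a3))
    = ¬(a5 ∧ (a5 ∨ a3))   [complement / identity]
    = ¬a5   [absorption]
E2: ¬¬a3 ∧ (a4 ∧ ¬¬a4 ∨ ¬a4 ∧ a4) ∨ a1 ∨ a1
    = a3 ∧ (a4 ∧ ¬¬a4 ∨ ¬a4 ∧ a4) ∨ a1 ∨ a1   [double negation]
    = a3 ∧ (a4 ∧ ¬¬a4 ∨ ¬a4 ∧ a4) ∨ a1   [idempotence]
    = a3 ∧ (a4 ∧ a4 ∨ ¬a4 ∧ a4) ∨ a1   [double negation]
    = a3 ∧ a4 ∨ a1   [distribution]
These differ: at a1=1, a3=0, a4=0, a5=1, E1 = 0 but E2 = 1.

No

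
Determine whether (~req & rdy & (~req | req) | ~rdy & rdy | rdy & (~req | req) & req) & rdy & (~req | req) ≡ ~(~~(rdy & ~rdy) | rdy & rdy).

E1: (~req & rdy & (~req | req) | ~rdy & rdy | rdy & (~req | req) & req) & rdy & (~req | req)
    = (~req & rdy & (~req | req) | rdy & (~req | req) & req) & rdy & (~req | req)
    = rdy & (~req | req) & rdy & (~req | req)
    = rdy & (~req | req)
    = rdy
E2: ~(~~(rdy & ~rdy) | rdy & rdy)
    = ~(rdy & ~rdy | rdy & rdy)
    = ~rdy
These differ: at rdy=0, req=0, E1 = 0 but E2 = 1.

No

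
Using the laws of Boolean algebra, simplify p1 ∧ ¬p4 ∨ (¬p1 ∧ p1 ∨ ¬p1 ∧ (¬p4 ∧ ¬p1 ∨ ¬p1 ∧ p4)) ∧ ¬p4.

¬p4

p1 ∧ ¬p4 ∨ (¬p1 ∧ p1 ∨ ¬p1 ∧ (¬p4 ∧ ¬p1 ∨ ¬p1 ∧ p4)) ∧ ¬p4
= p1 ∧ ¬p4 ∨ (¬p1 ∧ p1 ∨ ¬p1 ∧ ¬p1) ∧ ¬p4   [distribution]
= p1 ∧ ¬p4 ∨ ¬p1 ∧ ¬p4   [distribution]
= ¬p4   [distribution]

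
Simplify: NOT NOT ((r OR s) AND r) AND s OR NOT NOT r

NOT NOT ((r OR s) AND r) AND s OR NOT NOT r
= (r OR s) AND r AND s OR NOT NOT r
= r AND s OR NOT NOT r
= r AND s OR r
= r

r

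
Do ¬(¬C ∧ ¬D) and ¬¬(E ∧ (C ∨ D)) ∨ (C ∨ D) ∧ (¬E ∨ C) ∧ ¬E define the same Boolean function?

E1: ¬(¬C ∧ ¬D)
    = C ∨ D   (De Morgan)
E2: ¬¬(E ∧ (C ∨ D)) ∨ (C ∨ D) ∧ (¬E ∨ C) ∧ ¬E
    = ¬¬(E ∧ (C ∨ D)) ∨ (C ∨ D) ∧ ¬E   (absorption)
    = E ∧ (C ∨ D) ∨ (C ∨ D) ∧ ¬E   (double negation)
    = C ∨ D   (distribution)
Both reduce to C ∨ D, so they are equivalent.

Yes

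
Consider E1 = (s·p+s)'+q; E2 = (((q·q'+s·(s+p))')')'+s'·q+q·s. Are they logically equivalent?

E1: (s·p+s)'+q
    = s'+q
E2: (((q·q'+s·(s+p))')')'+s'·q+q·s
    = (((q·q'+s)')')'+s'·q+q·s
    = (q·q'+s)'+s'·q+q·s
    = s'+s'·q+q·s
    = s'+q
Both reduce to s'+q, so they are equivalent.

Yes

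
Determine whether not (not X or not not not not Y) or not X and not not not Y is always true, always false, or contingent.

contingent

not (not X or not not not not Y) or not X and not not not Y
= X and not not not Y or not X and not not not Y
= not not not Y
= not Y
This depends on Y, so it is not a constant.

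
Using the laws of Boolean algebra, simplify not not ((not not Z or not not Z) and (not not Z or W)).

not not ((not not Z or not not Z) and (not not Z or W))
= not not (not not Z and W or not not Z)
= not not not not Z
= not not Z
= Z

Z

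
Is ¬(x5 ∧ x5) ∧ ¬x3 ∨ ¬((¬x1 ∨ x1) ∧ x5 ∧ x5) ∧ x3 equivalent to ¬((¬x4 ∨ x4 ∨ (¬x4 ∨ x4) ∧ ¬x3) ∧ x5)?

E1: ¬(x5 ∧ x5) ∧ ¬x3 ∨ ¬((¬x1 ∨ x1) ∧ x5 ∧ x5) ∧ x3
    = ¬(x5 ∧ x5) ∧ ¬x3 ∨ ¬(x5 ∧ x5) ∧ x3   [complement / identity]
    = ¬(x5 ∧ x5)   [distribution]
    = ¬x5   [idempotence]
E2: ¬((¬x4 ∨ x4 ∨ (¬x4 ∨ x4) ∧ ¬x3) ∧ x5)
    = ¬((¬x4 ∨ x4) ∧ x5)   [absorption]
    = ¬x5   [complement / identity]
Both reduce to ¬x5, so they are equivalent.

Yes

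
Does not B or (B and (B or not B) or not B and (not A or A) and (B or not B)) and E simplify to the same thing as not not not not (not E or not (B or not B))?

No

E1: not B or (B and (B or not B) or not B and (not A or A) and (B or not B)) and E
    = not B or (B and (B or not B) or not B and (B or not B)) and E   — complement / identity
    = not B or (B or not B) and E   — distribution
    = not B or E   — complement / identity
E2: not not not not (not E or not (B or not B))
    = not not not (E and (B or not B))   — De Morgan
    = not (E and (B or not B))   — double negation
    = not E   — complement / identity
These differ: at A=0, B=1, E=0, E1 = 0 but E2 = 1.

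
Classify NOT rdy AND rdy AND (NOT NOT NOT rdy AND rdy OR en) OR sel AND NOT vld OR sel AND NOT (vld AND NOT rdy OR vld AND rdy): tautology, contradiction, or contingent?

contingent

NOT rdy AND rdy AND (NOT NOT NOT rdy AND rdy OR en) OR sel AND NOT vld OR sel AND NOT (vld AND NOT rdy OR vld AND rdy)
= NOT rdy AND rdy AND (NOT rdy AND rdy OR en) OR sel AND NOT vld OR sel AND NOT (vld AND NOT rdy OR vld AND rdy)   [double negation]
= NOT rdy AND rdy OR sel AND NOT vld OR sel AND NOT (vld AND NOT rdy OR vld AND rdy)   [absorption]
= NOT rdy AND rdy OR sel AND NOT vld OR sel AND NOT vld   [distribution]
= sel AND NOT vld OR sel AND NOT vld   [complement / identity]
= sel AND NOT vld   [idempotence]
This depends on sel, vld, so it is not a constant.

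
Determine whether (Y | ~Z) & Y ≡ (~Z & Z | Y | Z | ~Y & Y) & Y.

E1: (Y | ~Z) & Y
    = Y   (absorption)
E2: (~Z & Z | Y | Z | ~Y & Y) & Y
    = (~Z & Z | Y | Z) & Y   (complement / identity)
    = (Y | Z) & Y   (complement / identity)
    = Y   (absorption)
Both reduce to Y, so they are equivalent.

Yes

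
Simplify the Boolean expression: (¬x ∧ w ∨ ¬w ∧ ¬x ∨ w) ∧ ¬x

¬x

(¬x ∧ w ∨ ¬w ∧ ¬x ∨ w) ∧ ¬x
= (¬x ∨ w) ∧ ¬x   [distribution]
= ¬x   [absorption]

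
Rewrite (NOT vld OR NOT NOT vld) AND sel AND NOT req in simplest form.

(NOT vld OR NOT NOT vld) AND sel AND NOT req
= (NOT vld OR vld) AND sel AND NOT req   (double negation)
= sel AND NOT req   (complement / identity)

sel AND NOT req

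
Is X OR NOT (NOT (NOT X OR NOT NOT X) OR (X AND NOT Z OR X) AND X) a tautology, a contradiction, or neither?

tautology

X OR NOT (NOT (NOT X OR NOT NOT X) OR (X AND NOT Z OR X) AND X)
= X OR NOT (X AND NOT X OR (X AND NOT Z OR X) AND X)   [De Morgan]
= X OR NOT (X AND NOT X OR X AND X)   [absorption]
= X OR NOT X   [distribution]
= TRUE   [complement]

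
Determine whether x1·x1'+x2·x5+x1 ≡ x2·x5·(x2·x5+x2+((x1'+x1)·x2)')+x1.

Yes

E1: x1·x1'+x2·x5+x1
    = x2·x5+x1
E2: x2·x5·(x2·x5+x2+((x1'+x1)·x2)')+x1
    = x2·x5·(x2+((x1'+x1)·x2)')+x1
    = x2·x5·(x2+x2')+x1
    = x2·x5+x1
Both reduce to x2·x5+x1, so they are equivalent.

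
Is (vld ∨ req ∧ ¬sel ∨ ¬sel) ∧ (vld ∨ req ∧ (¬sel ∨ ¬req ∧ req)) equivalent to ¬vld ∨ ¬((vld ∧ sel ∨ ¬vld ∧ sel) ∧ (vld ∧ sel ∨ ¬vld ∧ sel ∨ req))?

No

E1: (vld ∨ req ∧ ¬sel ∨ ¬sel) ∧ (vld ∨ req ∧ (¬sel ∨ ¬req ∧ req))
    = (vld ∨ req ∧ ¬sel ∨ ¬sel) ∧ (vld ∨ req ∧ ¬sel)
    = vld ∨ req ∧ ¬sel
E2: ¬vld ∨ ¬((vld ∧ sel ∨ ¬vld ∧ sel) ∧ (vld ∧ sel ∨ ¬vld ∧ sel ∨ req))
    = ¬vld ∨ ¬(vld ∧ sel ∨ ¬vld ∧ sel)
    = ¬vld ∨ ¬sel
These differ: at req=0, sel=1, vld=0, E1 = 0 but E2 = 1.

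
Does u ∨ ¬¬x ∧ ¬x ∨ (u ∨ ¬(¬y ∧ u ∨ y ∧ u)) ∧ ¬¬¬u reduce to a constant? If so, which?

u ∨ ¬¬x ∧ ¬x ∨ (u ∨ ¬(¬y ∧ u ∨ y ∧ u)) ∧ ¬¬¬u
= u ∨ x ∧ ¬x ∨ (u ∨ ¬(¬y ∧ u ∨ y ∧ u)) ∧ ¬¬¬u   — double negation
= u ∨ x ∧ ¬x ∨ (u ∨ ¬u) ∧ ¬¬¬u   — distribution
= u ∨ x ∧ ¬x ∨ ¬¬¬u   — complement / identity
= u ∨ x ∧ ¬x ∨ ¬u   — double negation
= u ∨ ¬u   — complement / identity
= True   — complement

yes, True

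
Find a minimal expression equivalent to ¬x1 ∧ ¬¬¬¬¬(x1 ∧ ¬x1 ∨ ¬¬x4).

¬x1 ∧ ¬¬¬¬¬(x1 ∧ ¬x1 ∨ ¬¬x4)
= ¬x1 ∧ ¬¬¬¬¬¬¬x4   — complement / identity
= ¬x1 ∧ ¬¬¬¬¬x4   — double negation
= ¬x1 ∧ ¬¬¬x4   — double negation
= ¬x1 ∧ ¬x4   — double negation

¬x1 ∧ ¬x4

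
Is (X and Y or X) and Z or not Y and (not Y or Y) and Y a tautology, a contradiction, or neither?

(X and Y or X) and Z or not Y and (not Y or Y) and Y
= (X and Y or X) and Z or not Y and Y   (complement / identity)
= (X and Y or X) and Z   (complement / identity)
= X and Z   (absorption)
This depends on X, Z, so it is not a constant.

neither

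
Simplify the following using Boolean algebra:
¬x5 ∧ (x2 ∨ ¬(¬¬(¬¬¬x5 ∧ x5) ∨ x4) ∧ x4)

¬x5 ∧ x2

¬x5 ∧ (x2 ∨ ¬(¬¬(¬¬¬x5 ∧ x5) ∨ x4) ∧ x4)
= ¬x5 ∧ (x2 ∨ ¬(¬¬¬x5 ∧ x5 ∨ x4) ∧ x4)   (double negation)
= ¬x5 ∧ (x2 ∨ ¬(¬x5 ∧ x5 ∨ x4) ∧ x4)   (double negation)
= ¬x5 ∧ (x2 ∨ ¬x4 ∧ x4)   (complement / identity)
= ¬x5 ∧ x2   (complement / identity)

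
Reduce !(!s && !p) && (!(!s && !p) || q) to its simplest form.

s || p

!(!s && !p) && (!(!s && !p) || q)
= !(!s && !p)
= s || p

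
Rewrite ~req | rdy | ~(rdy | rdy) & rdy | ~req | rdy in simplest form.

~req | rdy | ~(rdy | rdy) & rdy | ~req | rdy
= ~req | rdy | ~rdy & rdy | ~req | rdy   — idempotence
= ~req | rdy | ~req | rdy   — complement / identity
= ~req | rdy   — idempotence

~req | rdy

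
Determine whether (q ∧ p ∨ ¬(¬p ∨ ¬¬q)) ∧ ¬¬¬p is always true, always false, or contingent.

(q ∧ p ∨ ¬(¬p ∨ ¬¬q)) ∧ ¬¬¬p
= (q ∧ p ∨ p ∧ ¬q) ∧ ¬¬¬p   (De Morgan)
= p ∧ ¬¬¬p   (distribution)
= p ∧ ¬p   (double negation)
= False   (complement)

always false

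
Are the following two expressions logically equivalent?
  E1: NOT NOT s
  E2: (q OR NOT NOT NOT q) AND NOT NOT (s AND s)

E1: NOT NOT s
    = s   [double negation]
E2: (q OR NOT NOT NOT q) AND NOT NOT (s AND s)
    = (q OR NOT NOT NOT q) AND NOT NOT s   [idempotence]
    = (q OR NOT NOT NOT q) AND s   [double negation]
    = (q OR NOT q) AND s   [double negation]
    = s   [complement / identity]
Both reduce to s, so they are equivalent.

Yes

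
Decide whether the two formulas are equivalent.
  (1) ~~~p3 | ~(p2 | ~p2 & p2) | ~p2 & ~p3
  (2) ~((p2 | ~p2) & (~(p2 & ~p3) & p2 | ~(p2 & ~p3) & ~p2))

No

E1: ~~~p3 | ~(p2 | ~p2 & p2) | ~p2 & ~p3
    = ~~~p3 | ~p2 | ~p2 & ~p3   [complement / identity]
    = ~~~p3 | ~p2   [absorption]
    = ~p3 | ~p2   [double negation]
E2: ~((p2 | ~p2) & (~(p2 & ~p3) & p2 | ~(p2 & ~p3) & ~p2))
    = ~((p2 | ~p2) & ~(p2 & ~p3))   [distribution]
    = ~~(p2 & ~p3)   [complement / identity]
    = p2 & ~p3   [double negation]
These differ: at p2=0, p3=0, E1 = 1 but E2 = 0.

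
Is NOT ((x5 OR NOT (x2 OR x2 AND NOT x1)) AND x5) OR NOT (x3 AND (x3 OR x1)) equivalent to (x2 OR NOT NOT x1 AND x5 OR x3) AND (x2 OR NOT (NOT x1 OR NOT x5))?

No

E1: NOT ((x5 OR NOT (x2 OR x2 AND NOT x1)) AND x5) OR NOT (x3 AND (x3 OR x1))
    = NOT ((x5 OR NOT (x2 OR x2 AND NOT x1)) AND x5) OR NOT x3   (absorption)
    = NOT ((x5 OR NOT x2) AND x5) OR NOT x3   (absorption)
    = NOT x5 OR NOT x3   (absorption)
E2: (x2 OR NOT NOT x1 AND x5 OR x3) AND (x2 OR NOT (NOT x1 OR NOT x5))
    = (x2 OR NOT NOT x1 AND x5 OR x3) AND (x2 OR x1 AND x5)   (De Morgan)
    = (x2 OR x1 AND x5 OR x3) AND (x2 OR x1 AND x5)   (double negation)
    = x2 OR x1 AND x5   (absorption)
These differ: at x1=0, x2=0, x3=0, x5=0, E1 = 1 but E2 = 0.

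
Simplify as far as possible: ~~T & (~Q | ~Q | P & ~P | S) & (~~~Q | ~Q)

~~T & (~Q | ~Q | P & ~P | S) & (~~~Q | ~Q)
= T & (~Q | ~Q | P & ~P | S) & (~~~Q | ~Q)   [double negation]
= T & (~Q | ~Q | S) & (~~~Q | ~Q)   [complement / identity]
= T & (~Q | ~Q | S) & (~Q | ~Q)   [double negation]
= T & (~Q | ~Q)   [absorption]
= T & ~Q   [idempotence]

T & ~Q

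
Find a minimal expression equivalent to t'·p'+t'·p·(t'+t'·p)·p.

t'

t'·p'+t'·p·(t'+t'·p)·p
= t'·p'+t'·p·t'·p   [absorption]
= t'·p'+t'·p   [idempotence]
= t'   [distribution]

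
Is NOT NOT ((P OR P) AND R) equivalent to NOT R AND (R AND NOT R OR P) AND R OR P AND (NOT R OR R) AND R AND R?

Yes

E1: NOT NOT ((P OR P) AND R)
    = NOT NOT (P AND R)   (idempotence)
    = P AND R   (double negation)
E2: NOT R AND (R AND NOT R OR P) AND R OR P AND (NOT R OR R) AND R AND R
    = NOT R AND P AND R OR P AND (NOT R OR R) AND R AND R   (complement / identity)
    = NOT R AND P AND R OR P AND R AND R   (complement / identity)
    = P AND R   (distribution)
Both reduce to P AND R, so they are equivalent.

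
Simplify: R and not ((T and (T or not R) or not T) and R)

R and not ((T and (T or not R) or not T) and R)
= R and not ((T or not T) and R)   (absorption)
= R and not R   (complement / identity)
= False   (complement)

False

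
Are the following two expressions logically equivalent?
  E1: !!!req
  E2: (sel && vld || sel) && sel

E1: !!!req
    = !req   (double negation)
E2: (sel && vld || sel) && sel
    = sel && sel   (absorption)
    = sel   (idempotence)
These differ: at req=0, sel=0, vld=0, E1 = 1 but E2 = 0.

No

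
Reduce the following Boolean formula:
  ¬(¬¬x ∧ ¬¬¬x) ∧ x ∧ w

¬(¬¬x ∧ ¬¬¬x) ∧ x ∧ w
= (¬x ∨ ¬¬x) ∧ x ∧ w   [De Morgan]
= (¬x ∨ x) ∧ x ∧ w   [double negation]
= x ∧ w   [complement / identity]

x ∧ w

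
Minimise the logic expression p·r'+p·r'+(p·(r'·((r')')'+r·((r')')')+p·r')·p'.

p·r'

p·r'+p·r'+(p·(r'·((r')')'+r·((r')')')+p·r')·p'
= p·r'+p·r'+(p·((r')')'+p·r')·p'   (distribution)
= p·r'+p·r'+(p·r'+p·r')·p'   (double negation)
= p·r'+p·r'   (absorption)
= p·r'   (idempotence)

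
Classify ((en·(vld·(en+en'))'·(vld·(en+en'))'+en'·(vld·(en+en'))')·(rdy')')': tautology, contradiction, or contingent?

((en·(vld·(en+en'))'·(vld·(en+en'))'+en'·(vld·(en+en'))')·(rdy')')'
= ((en·(vld·(en+en'))'+en'·(vld·(en+en'))')·(rdy')')'   [idempotence]
= ((vld·(en+en'))'·(rdy')')'   [distribution]
= (vld'·(rdy')')'   [complement / identity]
= vld+rdy'   [De Morgan]
This depends on rdy, vld, so it is not a constant.

contingent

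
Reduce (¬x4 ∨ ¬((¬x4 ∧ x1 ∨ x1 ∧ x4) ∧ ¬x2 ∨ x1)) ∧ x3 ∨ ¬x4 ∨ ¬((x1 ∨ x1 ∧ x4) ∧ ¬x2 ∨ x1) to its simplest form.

(¬x4 ∨ ¬((¬x4 ∧ x1 ∨ x1 ∧ x4) ∧ ¬x2 ∨ x1)) ∧ x3 ∨ ¬x4 ∨ ¬((x1 ∨ x1 ∧ x4) ∧ ¬x2 ∨ x1)
= (¬x4 ∨ ¬(x1 ∧ ¬x2 ∨ x1)) ∧ x3 ∨ ¬x4 ∨ ¬((x1 ∨ x1 ∧ x4) ∧ ¬x2 ∨ x1)   [distribution]
= (¬x4 ∨ ¬(x1 ∧ ¬x2 ∨ x1)) ∧ x3 ∨ ¬x4 ∨ ¬(x1 ∧ ¬x2 ∨ x1)   [absorption]
= ¬x4 ∨ ¬(x1 ∧ ¬x2 ∨ x1)   [absorption]
= ¬x4 ∨ ¬x1   [absorption]

¬x4 ∨ ¬x1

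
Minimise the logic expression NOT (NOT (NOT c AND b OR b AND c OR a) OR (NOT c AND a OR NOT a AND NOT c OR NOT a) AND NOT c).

(b OR a) AND c

NOT (NOT (NOT c AND b OR b AND c OR a) OR (NOT c AND a OR NOT a AND NOT c OR NOT a) AND NOT c)
= NOT (NOT (NOT c AND b OR b AND c OR a) OR (NOT c OR NOT a) AND NOT c)   [distribution]
= NOT (NOT (NOT c AND b OR b AND c OR a) OR NOT c)   [absorption]
= NOT (NOT (b OR a) OR NOT c)   [distribution]
= (b OR a) AND c   [De Morgan]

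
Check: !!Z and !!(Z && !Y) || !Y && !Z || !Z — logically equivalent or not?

No

E1: !!Z
    = Z
E2: !!(Z && !Y) || !Y && !Z || !Z
    = Z && !Y || !Y && !Z || !Z
    = !Y || !Z
These differ: at Y=1, Z=0, E1 = 0 but E2 = 1.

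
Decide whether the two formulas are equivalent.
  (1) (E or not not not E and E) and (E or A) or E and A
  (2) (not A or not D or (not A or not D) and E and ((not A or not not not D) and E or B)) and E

E1: (E or not not not E and E) and (E or A) or E and A
    = (E or not E and E) and (E or A) or E and A
    = E and (E or A) or E and A
    = E or E and A
    = E
E2: (not A or not D or (not A or not D) and E and ((not A or not not not D) and E or B)) and E
    = (not A or not D or (not A or not D) and E and ((not A or not D) and E or B)) and E
    = (not A or not D or (not A or not D) and E) and E
    = (not A or not D) and E
These differ: at A=1, B=0, D=1, E=1, E1 = 1 but E2 = 0.

No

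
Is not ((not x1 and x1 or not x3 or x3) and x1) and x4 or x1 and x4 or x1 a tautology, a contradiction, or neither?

neither

not ((not x1 and x1 or not x3 or x3) and x1) and x4 or x1 and x4 or x1
= not ((not x3 or x3) and x1) and x4 or x1 and x4 or x1
= not x1 and x4 or x1 and x4 or x1
= x4 or x1
This depends on x1, x4, so it is not a constant.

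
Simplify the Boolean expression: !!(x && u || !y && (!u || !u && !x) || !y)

!!(x && u || !y && (!u || !u && !x) || !y)
= !!(x && u || !y && !u || !y)   — absorption
= !!(x && u || !y)   — absorption
= x && u || !y   — double negation

x && u || !y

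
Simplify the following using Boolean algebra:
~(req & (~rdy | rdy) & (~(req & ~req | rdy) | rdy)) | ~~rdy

~(req & (~rdy | rdy) & (~(req & ~req | rdy) | rdy)) | ~~rdy
= ~(req & (~rdy | rdy) & (~rdy | rdy)) | ~~rdy   (complement / identity)
= ~(req & (~rdy | rdy)) | ~~rdy   (complement / identity)
= ~req | ~~rdy   (complement / identity)
= ~req | rdy   (double negation)

~req | rdy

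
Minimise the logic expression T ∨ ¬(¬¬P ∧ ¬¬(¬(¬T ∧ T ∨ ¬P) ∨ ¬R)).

T ∨ ¬P

T ∨ ¬(¬¬P ∧ ¬¬(¬(¬T ∧ T ∨ ¬P) ∨ ¬R))
= T ∨ ¬(¬¬P ∧ ¬¬(¬¬P ∨ ¬R))   [complement / identity]
= T ∨ ¬(¬¬P ∧ ¬(¬P ∧ R))   [De Morgan]
= T ∨ ¬P ∨ ¬P ∧ R   [De Morgan]
= T ∨ ¬P   [absorption]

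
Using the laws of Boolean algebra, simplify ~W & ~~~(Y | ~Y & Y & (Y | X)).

~W & ~Y

~W & ~~~(Y | ~Y & Y & (Y | X))
= ~W & ~~~(Y | ~Y & Y)
= ~W & ~~~Y
= ~W & ~Y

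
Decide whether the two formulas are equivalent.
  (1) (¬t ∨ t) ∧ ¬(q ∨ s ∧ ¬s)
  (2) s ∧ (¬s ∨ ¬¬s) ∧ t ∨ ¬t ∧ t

E1: (¬t ∨ t) ∧ ¬(q ∨ s ∧ ¬s)
    = ¬(q ∨ s ∧ ¬s)   — complement / identity
    = ¬q   — complement / identity
E2: s ∧ (¬s ∨ ¬¬s) ∧ t ∨ ¬t ∧ t
    = s ∧ (¬s ∨ s) ∧ t ∨ ¬t ∧ t   — double negation
    = s ∧ t ∨ ¬t ∧ t   — complement / identity
    = s ∧ t   — complement / identity
These differ: at q=0, s=1, t=0, E1 = 1 but E2 = 0.

No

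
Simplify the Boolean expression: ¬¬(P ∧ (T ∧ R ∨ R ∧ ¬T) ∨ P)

¬¬(P ∧ (T ∧ R ∨ R ∧ ¬T) ∨ P)
= ¬¬(P ∧ R ∨ P)   — distribution
= P ∧ R ∨ P   — double negation
= P   — absorption

P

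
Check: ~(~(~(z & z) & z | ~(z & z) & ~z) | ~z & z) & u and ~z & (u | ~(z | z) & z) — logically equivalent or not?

Yes

E1: ~(~(~(z & z) & z | ~(z & z) & ~z) | ~z & z) & u
    = ~(~~(z & z) | ~z & z) & u   (distribution)
    = ~(z & z | ~z & z) & u   (double negation)
    = ~z & u   (distribution)
E2: ~z & (u | ~(z | z) & z)
    = ~z & (u | ~z & z)   (idempotence)
    = ~z & u   (complement / identity)
Both reduce to ~z & u, so they are equivalent.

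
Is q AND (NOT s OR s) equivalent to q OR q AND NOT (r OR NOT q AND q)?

Yes

E1: q AND (NOT s OR s)
    = q   — complement / identity
E2: q OR q AND NOT (r OR NOT q AND q)
    = q OR q AND NOT r   — complement / identity
    = q   — absorption
Both reduce to q, so they are equivalent.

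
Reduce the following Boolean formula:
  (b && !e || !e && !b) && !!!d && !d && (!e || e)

!e && !d

(b && !e || !e && !b) && !!!d && !d && (!e || e)
= (b && !e || !e && !b) && !!!d && !d
= (b && !e || !e && !b) && !d && !d
= !e && !d && !d
= !e && !d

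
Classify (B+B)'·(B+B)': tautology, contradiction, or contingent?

contingent

(B+B)'·(B+B)'
= (B+B)'
= B'
This depends on B, so it is not a constant.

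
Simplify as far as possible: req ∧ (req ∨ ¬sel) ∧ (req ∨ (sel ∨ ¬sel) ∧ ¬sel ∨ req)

req

req ∧ (req ∨ ¬sel) ∧ (req ∨ (sel ∨ ¬sel) ∧ ¬sel ∨ req)
= req ∧ (req ∨ ¬sel) ∧ (req ∨ ¬sel ∨ req)   — complement / identity
= req ∧ (req ∨ ¬sel)   — absorption
= req   — absorption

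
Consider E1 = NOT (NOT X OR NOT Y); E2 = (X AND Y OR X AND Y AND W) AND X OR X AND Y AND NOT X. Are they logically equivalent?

Yes

E1: NOT (NOT X OR NOT Y)
    = X AND Y   [De Morgan]
E2: (X AND Y OR X AND Y AND W) AND X OR X AND Y AND NOT X
    = X AND Y AND X OR X AND Y AND NOT X   [absorption]
    = X AND Y   [distribution]
Both reduce to X AND Y, so they are equivalent.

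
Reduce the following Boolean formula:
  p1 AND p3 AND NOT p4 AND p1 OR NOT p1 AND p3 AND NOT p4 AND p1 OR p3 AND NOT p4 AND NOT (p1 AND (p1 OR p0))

p1 AND p3 AND NOT p4 AND p1 OR NOT p1 AND p3 AND NOT p4 AND p1 OR p3 AND NOT p4 AND NOT (p1 AND (p1 OR p0))
= p3 AND NOT p4 AND p1 OR p3 AND NOT p4 AND NOT (p1 AND (p1 OR p0))   — distribution
= p3 AND NOT p4 AND p1 OR p3 AND NOT p4 AND NOT p1   — absorption
= p3 AND NOT p4   — distribution

p3 AND NOT p4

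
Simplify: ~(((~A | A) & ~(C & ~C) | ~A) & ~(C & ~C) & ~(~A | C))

~(((~A | A) & ~(C & ~C) | ~A) & ~(C & ~C) & ~(~A | C))
= ~((~(C & ~C) | ~A) & ~(C & ~C) & ~(~A | C))   (complement / identity)
= ~(~(C & ~C) & ~(~A | C))   (absorption)
= C & ~C | ~A | C   (De Morgan)
= ~A | C   (complement / identity)

~A | C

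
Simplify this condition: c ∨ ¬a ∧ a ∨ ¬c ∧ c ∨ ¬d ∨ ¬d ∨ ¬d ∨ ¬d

c ∨ ¬d

c ∨ ¬a ∧ a ∨ ¬c ∧ c ∨ ¬d ∨ ¬d ∨ ¬d ∨ ¬d
= c ∨ ¬a ∧ a ∨ ¬d ∨ ¬d ∨ ¬d ∨ ¬d   [complement / identity]
= c ∨ ¬d ∨ ¬d ∨ ¬d ∨ ¬d   [complement / identity]
= c ∨ ¬d ∨ ¬d   [idempotence]
= c ∨ ¬d   [idempotence]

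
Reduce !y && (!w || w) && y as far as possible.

!y && (!w || w) && y
= !y && y   [complement / identity]
= false   [complement]

false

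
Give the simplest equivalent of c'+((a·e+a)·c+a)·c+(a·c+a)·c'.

c'+a

c'+((a·e+a)·c+a)·c+(a·c+a)·c'
= c'+(a·c+a)·c+(a·c+a)·c'   [absorption]
= c'+a·c+a   [distribution]
= c'+a   [absorption]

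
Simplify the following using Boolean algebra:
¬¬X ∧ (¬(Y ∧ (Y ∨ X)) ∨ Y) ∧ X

X

¬¬X ∧ (¬(Y ∧ (Y ∨ X)) ∨ Y) ∧ X
= X ∧ (¬(Y ∧ (Y ∨ X)) ∨ Y) ∧ X   — double negation
= X ∧ (¬Y ∨ Y) ∧ X   — absorption
= X ∧ X   — complement / identity
= X   — idempotence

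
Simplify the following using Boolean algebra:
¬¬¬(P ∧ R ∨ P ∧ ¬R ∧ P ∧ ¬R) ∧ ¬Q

¬¬¬(P ∧ R ∨ P ∧ ¬R ∧ P ∧ ¬R) ∧ ¬Q
= ¬¬¬(P ∧ R ∨ P ∧ ¬R) ∧ ¬Q   [idempotence]
= ¬¬¬P ∧ ¬Q   [distribution]
= ¬P ∧ ¬Q   [double negation]

¬P ∧ ¬Q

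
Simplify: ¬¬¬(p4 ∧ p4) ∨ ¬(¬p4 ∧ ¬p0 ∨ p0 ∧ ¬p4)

True

¬¬¬(p4 ∧ p4) ∨ ¬(¬p4 ∧ ¬p0 ∨ p0 ∧ ¬p4)
= ¬¬¬(p4 ∧ p4) ∨ ¬¬p4   (distribution)
= ¬(p4 ∧ p4) ∨ ¬¬p4   (double negation)
= ¬(p4 ∧ p4) ∨ p4   (double negation)
= ¬p4 ∨ p4   (idempotence)
= True   (complement)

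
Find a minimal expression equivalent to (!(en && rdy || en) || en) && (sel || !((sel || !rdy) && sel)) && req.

(!(en && rdy || en) || en) && (sel || !((sel || !rdy) && sel)) && req
= (!en || en) && (sel || !((sel || !rdy) && sel)) && req   (absorption)
= (!en || en) && (sel || !sel) && req   (absorption)
= (sel || !sel) && req   (complement / identity)
= req   (complement / identity)

req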